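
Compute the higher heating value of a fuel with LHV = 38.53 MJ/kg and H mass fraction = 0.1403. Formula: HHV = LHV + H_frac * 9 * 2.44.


HHV = LHV + H_frac * 9 * 2.44
= 38.53 + 0.1403 * 9 * 2.44
= 41.6110 MJ/kg

41.6110 MJ/kg


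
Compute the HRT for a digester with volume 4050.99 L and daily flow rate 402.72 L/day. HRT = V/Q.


HRT = V / Q
= 4050.99 / 402.72
= 10.0591 days

10.0591 days


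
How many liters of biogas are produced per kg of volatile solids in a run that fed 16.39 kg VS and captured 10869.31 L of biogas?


Y = V / VS
= 10869.31 / 16.39
= 663.1672 L/kg VS

663.1672 L/kg VS


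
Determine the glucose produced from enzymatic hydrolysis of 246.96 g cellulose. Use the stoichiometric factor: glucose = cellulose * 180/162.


glucose = cellulose * 180/162
= 246.96 * 180/162
= 274.4000 g

274.4000 g


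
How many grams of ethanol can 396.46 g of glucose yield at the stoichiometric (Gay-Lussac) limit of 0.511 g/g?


Theoretical ethanol yield: m_EtOH = 0.511 * m_glucose
m_EtOH = 0.511 * 396.46 = 202.5911 g

202.5911 g


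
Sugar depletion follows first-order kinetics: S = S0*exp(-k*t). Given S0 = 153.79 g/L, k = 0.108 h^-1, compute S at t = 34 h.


S = S0 * exp(-k * t)
S = 153.79 * exp(-0.108 * 34)
S = 3.9102 g/L

3.9102 g/L


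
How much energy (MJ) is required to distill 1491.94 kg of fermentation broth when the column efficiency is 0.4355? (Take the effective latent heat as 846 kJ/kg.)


E = m * 846 / (eta * 1000)
= 1491.94 * 846 / (0.4355 * 1000)
= 2898.2348 MJ

2898.2348 MJ


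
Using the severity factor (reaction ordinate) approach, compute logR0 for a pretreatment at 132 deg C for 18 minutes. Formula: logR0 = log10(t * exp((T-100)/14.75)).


logR0 = log10(t * exp((T - 100) / 14.75))
= log10(18 * exp((132 - 100) / 14.75))
= 2.1975

2.1975


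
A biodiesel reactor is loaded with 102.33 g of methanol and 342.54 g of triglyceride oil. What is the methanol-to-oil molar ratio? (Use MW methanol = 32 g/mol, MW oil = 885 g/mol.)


Molar ratio = n_MeOH / n_oil = (MeOH/32) / (oil/885) = (MeOH * 885) / (32 * oil)
= (102.33 * 885) / (32 * 342.54)
= 8.2620

8.2620


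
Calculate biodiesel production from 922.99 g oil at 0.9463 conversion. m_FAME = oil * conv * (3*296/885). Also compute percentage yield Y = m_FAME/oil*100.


m_FAME = oil * conv * (3 * 296 / 885) = oil * conv * (888/885)
= 922.99 * 0.9463 * 888 / 885
= 876.3862 g
Y = m_FAME / oil * 100 = conv * (888/885) * 100
= 0.9463 * 888 / 885 * 100
= 94.95%

876.3862 g FAME; Y = 94.95%


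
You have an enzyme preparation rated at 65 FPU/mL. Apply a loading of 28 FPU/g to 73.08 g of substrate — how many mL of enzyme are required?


V = dosage * m_sub / activity
V = 28 * 73.08 / 65
V = 31.4806 mL

31.4806 mL


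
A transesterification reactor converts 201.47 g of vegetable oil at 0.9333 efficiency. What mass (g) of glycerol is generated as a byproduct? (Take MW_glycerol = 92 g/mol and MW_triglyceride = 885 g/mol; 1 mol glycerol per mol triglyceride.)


glycerol = oil * conv * (92/885)
= 201.47 * 0.9333 * 92 / 885
= 19.5468 g

19.5468 g


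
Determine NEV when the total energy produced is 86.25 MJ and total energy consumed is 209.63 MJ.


NEV = E_out - E_in
= 86.25 - 209.63
= -123.3800 MJ

-123.3800 MJ


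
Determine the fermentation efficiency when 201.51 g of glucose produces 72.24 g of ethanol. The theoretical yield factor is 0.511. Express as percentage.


Fermentation efficiency = (actual / (0.511 * glucose)) * 100
= (72.24 / (0.511 * 201.51)) * 100
= 70.1553%

70.1553%


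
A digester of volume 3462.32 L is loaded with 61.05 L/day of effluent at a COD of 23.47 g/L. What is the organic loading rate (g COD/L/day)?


OLR = Q * S / V
= 61.05 * 23.47 / 3462.32
= 0.4138 g/L/day

0.4138 g/L/day


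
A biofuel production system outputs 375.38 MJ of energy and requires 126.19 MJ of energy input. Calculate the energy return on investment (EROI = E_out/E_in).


EROI = E_out / E_in
= 375.38 / 126.19
= 2.9747

2.9747


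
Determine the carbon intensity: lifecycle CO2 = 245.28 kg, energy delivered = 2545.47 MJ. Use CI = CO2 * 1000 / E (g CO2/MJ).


CI = CO2 * 1000 / E
= 245.28 * 1000 / 2545.47
= 96.3594 g CO2/MJ

96.3594 g CO2/MJ


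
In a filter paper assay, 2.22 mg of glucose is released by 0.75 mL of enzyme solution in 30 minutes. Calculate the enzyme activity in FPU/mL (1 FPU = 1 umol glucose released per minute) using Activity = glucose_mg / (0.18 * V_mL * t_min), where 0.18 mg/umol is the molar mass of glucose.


Activity = glucose_mg / (0.18 mg/umol * V_mL * t_min)
= 2.22 / (0.18 * 0.75 * 30)
= 0.5481 FPU/mL

0.5481 FPU/mL


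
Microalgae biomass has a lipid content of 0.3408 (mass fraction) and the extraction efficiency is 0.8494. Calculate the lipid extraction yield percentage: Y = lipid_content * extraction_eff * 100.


Y = lipid_content * extraction_eff * 100
= 0.3408 * 0.8494 * 100
= 28.9476%

28.9476%


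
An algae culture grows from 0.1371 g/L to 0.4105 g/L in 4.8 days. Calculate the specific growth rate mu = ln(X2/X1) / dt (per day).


mu = ln(X2/X1) / dt
= ln(0.4105/0.1371) / 4.8
= 0.2285 per day

0.2285 per day


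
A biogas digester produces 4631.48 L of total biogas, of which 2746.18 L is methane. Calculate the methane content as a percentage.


CH4% = V_CH4 / V_total * 100
= 2746.18 / 4631.48 * 100
= 59.2938%

59.2938%


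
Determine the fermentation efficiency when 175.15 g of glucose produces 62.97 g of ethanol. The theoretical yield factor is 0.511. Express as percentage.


Fermentation efficiency = (actual / (0.511 * glucose)) * 100
= (62.97 / (0.511 * 175.15)) * 100
= 70.3562%

70.3562%


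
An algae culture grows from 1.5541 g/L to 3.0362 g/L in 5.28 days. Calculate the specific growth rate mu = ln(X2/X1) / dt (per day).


mu = ln(X2/X1) / dt
= ln(3.0362/1.5541) / 5.28
= 0.1268 per day

0.1268 per day


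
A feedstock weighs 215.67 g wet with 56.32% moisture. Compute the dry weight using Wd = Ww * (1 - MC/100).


Wd = Ww * (1 - MC/100)
= 215.67 * (1 - 56.32/100)
= 94.2047 g

94.2047 g


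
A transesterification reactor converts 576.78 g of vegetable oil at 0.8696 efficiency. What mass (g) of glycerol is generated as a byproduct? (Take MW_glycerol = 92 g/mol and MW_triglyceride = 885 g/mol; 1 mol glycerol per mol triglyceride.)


glycerol = oil * conv * (92/885)
= 576.78 * 0.8696 * 92 / 885
= 52.1404 g

52.1404 g


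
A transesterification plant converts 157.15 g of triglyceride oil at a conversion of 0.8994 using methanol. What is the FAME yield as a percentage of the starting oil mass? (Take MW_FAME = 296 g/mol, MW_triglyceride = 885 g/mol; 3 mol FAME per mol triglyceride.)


m_FAME = oil * conv * (3 * 296 / 885) = oil * conv * (888/885)
= 157.15 * 0.8994 * 888 / 885
= 141.8198 g
Y = m_FAME / oil * 100 = conv * (888/885) * 100
= 0.8994 * 888 / 885 * 100
= 90.24%

90.24%


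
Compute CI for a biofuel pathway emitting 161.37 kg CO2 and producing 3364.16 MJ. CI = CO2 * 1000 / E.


CI = CO2 * 1000 / E
= 161.37 * 1000 / 3364.16
= 47.9674 g CO2/MJ

47.9674 g CO2/MJ


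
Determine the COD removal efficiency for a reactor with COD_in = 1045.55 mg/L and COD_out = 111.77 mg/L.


eta = (COD_in - COD_out) / COD_in * 100
= (1045.55 - 111.77) / 1045.55 * 100
= 89.3099%

89.3099%


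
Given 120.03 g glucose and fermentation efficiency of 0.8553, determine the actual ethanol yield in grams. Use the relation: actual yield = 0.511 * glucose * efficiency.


Actual ethanol: m = 0.511 * 120.03 * 0.8553
m = 52.4601 g

52.4601 g


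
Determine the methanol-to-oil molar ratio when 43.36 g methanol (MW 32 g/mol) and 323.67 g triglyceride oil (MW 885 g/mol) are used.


Molar ratio = n_MeOH / n_oil = (MeOH/32) / (oil/885) = (MeOH * 885) / (32 * oil)
= (43.36 * 885) / (32 * 323.67)
= 3.7049

3.7049


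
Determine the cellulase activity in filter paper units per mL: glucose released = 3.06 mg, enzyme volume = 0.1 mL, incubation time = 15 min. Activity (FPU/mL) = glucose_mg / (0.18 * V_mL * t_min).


Activity = glucose_mg / (0.18 mg/umol * V_mL * t_min)
= 3.06 / (0.18 * 0.1 * 15)
= 11.3333 FPU/mL

11.3333 FPU/mL


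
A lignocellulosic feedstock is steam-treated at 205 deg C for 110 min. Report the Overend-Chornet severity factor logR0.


logR0 = log10(t * exp((T - 100) / 14.75))
= log10(110 * exp((205 - 100) / 14.75))
= 5.1330

5.1330


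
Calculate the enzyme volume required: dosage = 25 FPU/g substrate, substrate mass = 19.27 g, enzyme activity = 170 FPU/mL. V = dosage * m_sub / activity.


V = dosage * m_sub / activity
V = 25 * 19.27 / 170
V = 2.8338 mL

2.8338 mL


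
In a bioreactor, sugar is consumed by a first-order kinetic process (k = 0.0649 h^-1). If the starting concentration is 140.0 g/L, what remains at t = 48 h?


S = S0 * exp(-k * t)
S = 140.0 * exp(-0.0649 * 48)
S = 6.2117 g/L

6.2117 g/L


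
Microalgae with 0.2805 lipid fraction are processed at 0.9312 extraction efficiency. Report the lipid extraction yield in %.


Y = lipid_content * extraction_eff * 100
= 0.2805 * 0.9312 * 100
= 26.1202%

26.1202%


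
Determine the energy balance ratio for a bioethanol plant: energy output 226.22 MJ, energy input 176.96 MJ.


EROI = E_out / E_in
= 226.22 / 176.96
= 1.2784

1.2784


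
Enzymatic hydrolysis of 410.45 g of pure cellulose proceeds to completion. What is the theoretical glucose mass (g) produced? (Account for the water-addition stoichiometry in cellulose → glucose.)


glucose = cellulose * 180/162
= 410.45 * 180/162
= 456.0556 g

456.0556 g


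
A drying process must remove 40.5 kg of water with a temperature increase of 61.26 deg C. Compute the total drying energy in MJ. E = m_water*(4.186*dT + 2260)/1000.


E = m_water * (4.186 * dT + 2260) / 1000
= 40.5 * (4.186 * 61.26 + 2260) / 1000
= 101.9156 MJ

101.9156 MJ


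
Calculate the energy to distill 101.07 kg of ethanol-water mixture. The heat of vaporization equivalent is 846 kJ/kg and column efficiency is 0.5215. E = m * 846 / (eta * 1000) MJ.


E = m * 846 / (eta * 1000)
= 101.07 * 846 / (0.5215 * 1000)
= 163.9602 MJ

163.9602 MJ


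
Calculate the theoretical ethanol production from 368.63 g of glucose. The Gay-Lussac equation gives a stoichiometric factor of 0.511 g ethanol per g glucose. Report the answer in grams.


Theoretical ethanol yield: m_EtOH = 0.511 * m_glucose
m_EtOH = 0.511 * 368.63 = 188.3699 g

188.3699 g


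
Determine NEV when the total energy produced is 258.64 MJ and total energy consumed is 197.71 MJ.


NEV = E_out - E_in
= 258.64 - 197.71
= 60.9300 MJ

60.9300 MJ


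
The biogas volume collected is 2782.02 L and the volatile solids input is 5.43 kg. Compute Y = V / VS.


Y = V / VS
= 2782.02 / 5.43
= 512.3425 L/kg VS

512.3425 L/kg VS


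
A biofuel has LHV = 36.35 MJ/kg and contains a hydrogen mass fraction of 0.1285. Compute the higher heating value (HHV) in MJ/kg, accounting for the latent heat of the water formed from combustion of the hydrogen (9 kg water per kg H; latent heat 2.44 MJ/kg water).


HHV = LHV + H_frac * 9 * 2.44
= 36.35 + 0.1285 * 9 * 2.44
= 39.1719 MJ/kg

39.1719 MJ/kg


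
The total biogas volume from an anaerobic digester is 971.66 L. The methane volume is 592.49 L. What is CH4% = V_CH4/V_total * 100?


CH4% = V_CH4 / V_total * 100
= 592.49 / 971.66 * 100
= 60.9771%

60.9771%


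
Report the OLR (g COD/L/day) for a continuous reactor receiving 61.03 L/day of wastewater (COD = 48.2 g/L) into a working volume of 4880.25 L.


OLR = Q * S / V
= 61.03 * 48.2 / 4880.25
= 0.6028 g/L/day

0.6028 g/L/day


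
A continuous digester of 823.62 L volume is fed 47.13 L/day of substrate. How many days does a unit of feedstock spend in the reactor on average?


HRT = V / Q
= 823.62 / 47.13
= 17.4755 days

17.4755 days


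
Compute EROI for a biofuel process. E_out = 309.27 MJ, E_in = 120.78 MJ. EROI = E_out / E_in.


EROI = E_out / E_in
= 309.27 / 120.78
= 2.5606

2.5606


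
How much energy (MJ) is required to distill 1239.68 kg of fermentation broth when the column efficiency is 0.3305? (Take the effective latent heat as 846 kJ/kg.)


E = m * 846 / (eta * 1000)
= 1239.68 * 846 / (0.3305 * 1000)
= 3173.2807 MJ

3173.2807 MJ


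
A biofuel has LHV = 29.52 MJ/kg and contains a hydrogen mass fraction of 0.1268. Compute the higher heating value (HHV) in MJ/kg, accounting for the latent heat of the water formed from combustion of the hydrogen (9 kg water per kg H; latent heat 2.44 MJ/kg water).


HHV = LHV + H_frac * 9 * 2.44
= 29.52 + 0.1268 * 9 * 2.44
= 32.3045 MJ/kg

32.3045 MJ/kg


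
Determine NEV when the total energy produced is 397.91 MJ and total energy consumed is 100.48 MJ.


NEV = E_out - E_in
= 397.91 - 100.48
= 297.4300 MJ

297.4300 MJ


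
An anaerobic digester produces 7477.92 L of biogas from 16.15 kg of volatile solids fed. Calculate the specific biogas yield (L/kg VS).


Y = V / VS
= 7477.92 / 16.15
= 463.0291 L/kg VS

463.0291 L/kg VS


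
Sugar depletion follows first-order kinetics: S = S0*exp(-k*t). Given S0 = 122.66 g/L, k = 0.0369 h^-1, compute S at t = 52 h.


S = S0 * exp(-k * t)
S = 122.66 * exp(-0.0369 * 52)
S = 18.0044 g/L

18.0044 g/L


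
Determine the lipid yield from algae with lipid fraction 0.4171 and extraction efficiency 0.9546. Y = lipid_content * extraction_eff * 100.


Y = lipid_content * extraction_eff * 100
= 0.4171 * 0.9546 * 100
= 39.8164%

39.8164%


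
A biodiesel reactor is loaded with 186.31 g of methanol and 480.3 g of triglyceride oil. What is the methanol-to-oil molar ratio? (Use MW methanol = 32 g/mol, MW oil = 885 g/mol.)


Molar ratio = n_MeOH / n_oil = (MeOH/32) / (oil/885) = (MeOH * 885) / (32 * oil)
= (186.31 * 885) / (32 * 480.3)
= 10.7280

10.7280


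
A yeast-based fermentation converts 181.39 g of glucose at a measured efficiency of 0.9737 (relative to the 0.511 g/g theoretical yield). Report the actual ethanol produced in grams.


Actual ethanol: m = 0.511 * 181.39 * 0.9737
m = 90.2525 g

90.2525 g


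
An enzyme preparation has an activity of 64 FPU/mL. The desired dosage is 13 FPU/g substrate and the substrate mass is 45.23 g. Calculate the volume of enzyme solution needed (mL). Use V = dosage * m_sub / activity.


V = dosage * m_sub / activity
V = 13 * 45.23 / 64
V = 9.1873 mL

9.1873 mL


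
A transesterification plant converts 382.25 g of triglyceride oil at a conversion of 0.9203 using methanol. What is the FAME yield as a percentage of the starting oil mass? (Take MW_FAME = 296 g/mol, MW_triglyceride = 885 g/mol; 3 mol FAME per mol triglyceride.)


m_FAME = oil * conv * (3 * 296 / 885) = oil * conv * (888/885)
= 382.25 * 0.9203 * 888 / 885
= 352.9772 g
Y = m_FAME / oil * 100 = conv * (888/885) * 100
= 0.9203 * 888 / 885 * 100
= 92.34%

92.34%


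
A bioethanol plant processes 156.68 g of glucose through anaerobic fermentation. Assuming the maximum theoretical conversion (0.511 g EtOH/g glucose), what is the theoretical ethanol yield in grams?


Theoretical ethanol yield: m_EtOH = 0.511 * m_glucose
m_EtOH = 0.511 * 156.68 = 80.0635 g

80.0635 g


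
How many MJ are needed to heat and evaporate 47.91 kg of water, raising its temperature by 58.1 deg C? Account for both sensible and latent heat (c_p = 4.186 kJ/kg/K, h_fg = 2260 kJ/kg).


E = m_water * (4.186 * dT + 2260) / 1000
= 47.91 * (4.186 * 58.1 + 2260) / 1000
= 119.9286 MJ

119.9286 MJ


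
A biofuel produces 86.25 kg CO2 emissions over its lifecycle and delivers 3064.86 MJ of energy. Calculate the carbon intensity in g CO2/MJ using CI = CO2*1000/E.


CI = CO2 * 1000 / E
= 86.25 * 1000 / 3064.86
= 28.1416 g CO2/MJ

28.1416 g CO2/MJ


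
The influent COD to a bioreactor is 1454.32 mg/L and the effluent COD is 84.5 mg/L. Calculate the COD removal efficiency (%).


eta = (COD_in - COD_out) / COD_in * 100
= (1454.32 - 84.5) / 1454.32 * 100
= 94.1897%

94.1897%


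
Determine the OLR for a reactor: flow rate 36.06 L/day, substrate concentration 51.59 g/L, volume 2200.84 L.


OLR = Q * S / V
= 36.06 * 51.59 / 2200.84
= 0.8453 g/L/day

0.8453 g/L/day


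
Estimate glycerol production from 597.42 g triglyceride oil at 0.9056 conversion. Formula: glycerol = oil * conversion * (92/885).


glycerol = oil * conv * (92/885)
= 597.42 * 0.9056 * 92 / 885
= 56.2420 g

56.2420 g


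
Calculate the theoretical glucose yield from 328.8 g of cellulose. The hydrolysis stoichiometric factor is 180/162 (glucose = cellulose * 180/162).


glucose = cellulose * 180/162
= 328.8 * 180/162
= 365.3333 g

365.3333 g


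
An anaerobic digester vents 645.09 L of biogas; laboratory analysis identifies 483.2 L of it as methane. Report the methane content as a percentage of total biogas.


CH4% = V_CH4 / V_total * 100
= 483.2 / 645.09 * 100
= 74.9043%

74.9043%


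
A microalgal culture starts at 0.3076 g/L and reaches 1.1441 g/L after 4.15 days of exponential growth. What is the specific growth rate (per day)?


mu = ln(X2/X1) / dt
= ln(1.1441/0.3076) / 4.15
= 0.3165 per day

0.3165 per day


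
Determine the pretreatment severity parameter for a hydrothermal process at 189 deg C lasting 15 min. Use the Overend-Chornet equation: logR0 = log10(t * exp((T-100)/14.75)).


logR0 = log10(t * exp((T - 100) / 14.75))
= log10(15 * exp((189 - 100) / 14.75))
= 3.7966

3.7966


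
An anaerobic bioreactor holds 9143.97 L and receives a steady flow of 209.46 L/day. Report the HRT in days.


HRT = V / Q
= 9143.97 / 209.46
= 43.6550 days

43.6550 days


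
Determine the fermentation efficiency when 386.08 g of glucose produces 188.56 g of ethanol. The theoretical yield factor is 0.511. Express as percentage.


Fermentation efficiency = (actual / (0.511 * glucose)) * 100
= (188.56 / (0.511 * 386.08)) * 100
= 95.5766%

95.5766%


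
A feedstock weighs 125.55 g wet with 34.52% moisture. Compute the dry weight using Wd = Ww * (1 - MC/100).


Wd = Ww * (1 - MC/100)
= 125.55 * (1 - 34.52/100)
= 82.2101 g

82.2101 g


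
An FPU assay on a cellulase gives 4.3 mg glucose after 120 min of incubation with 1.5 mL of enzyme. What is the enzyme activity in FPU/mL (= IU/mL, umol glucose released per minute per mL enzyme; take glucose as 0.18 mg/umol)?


Activity = glucose_mg / (0.18 mg/umol * V_mL * t_min)
= 4.3 / (0.18 * 1.5 * 120)
= 0.1327 FPU/mL

0.1327 FPU/mL


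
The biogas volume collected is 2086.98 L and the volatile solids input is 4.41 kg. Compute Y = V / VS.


Y = V / VS
= 2086.98 / 4.41
= 473.2381 L/kg VS

473.2381 L/kg VS


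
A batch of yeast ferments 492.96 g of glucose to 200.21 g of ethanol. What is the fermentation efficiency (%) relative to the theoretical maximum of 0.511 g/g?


Fermentation efficiency = (actual / (0.511 * glucose)) * 100
= (200.21 / (0.511 * 492.96)) * 100
= 79.4791%

79.4791%


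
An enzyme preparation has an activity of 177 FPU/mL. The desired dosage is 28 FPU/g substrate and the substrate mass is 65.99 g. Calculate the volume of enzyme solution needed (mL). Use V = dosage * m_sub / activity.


V = dosage * m_sub / activity
V = 28 * 65.99 / 177
V = 10.4391 mL

10.4391 mL


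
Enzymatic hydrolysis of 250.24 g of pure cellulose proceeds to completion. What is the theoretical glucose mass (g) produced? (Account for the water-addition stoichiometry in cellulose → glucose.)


glucose = cellulose * 180/162
= 250.24 * 180/162
= 278.0444 g

278.0444 g


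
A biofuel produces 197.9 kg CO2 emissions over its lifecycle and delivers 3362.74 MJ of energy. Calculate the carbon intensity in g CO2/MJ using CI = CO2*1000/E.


CI = CO2 * 1000 / E
= 197.9 * 1000 / 3362.74
= 58.8508 g CO2/MJ

58.8508 g CO2/MJ


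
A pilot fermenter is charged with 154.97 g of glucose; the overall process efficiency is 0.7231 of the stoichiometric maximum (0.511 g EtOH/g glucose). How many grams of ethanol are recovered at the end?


Actual ethanol: m = 0.511 * 154.97 * 0.7231
m = 57.2621 g

57.2621 g


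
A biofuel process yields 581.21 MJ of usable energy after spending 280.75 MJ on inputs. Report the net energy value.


NEV = E_out - E_in
= 581.21 - 280.75
= 300.4600 MJ

300.4600 MJ


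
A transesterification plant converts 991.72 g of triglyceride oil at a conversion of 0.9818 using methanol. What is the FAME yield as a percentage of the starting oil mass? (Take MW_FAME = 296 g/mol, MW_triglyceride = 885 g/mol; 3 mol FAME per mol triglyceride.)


m_FAME = oil * conv * (3 * 296 / 885) = oil * conv * (888/885)
= 991.72 * 0.9818 * 888 / 885
= 976.9713 g
Y = m_FAME / oil * 100 = conv * (888/885) * 100
= 0.9818 * 888 / 885 * 100
= 98.51%

98.51%


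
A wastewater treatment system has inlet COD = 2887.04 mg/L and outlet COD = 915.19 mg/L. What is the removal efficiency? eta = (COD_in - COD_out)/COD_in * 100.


eta = (COD_in - COD_out) / COD_in * 100
= (2887.04 - 915.19) / 2887.04 * 100
= 68.3001%

68.3001%


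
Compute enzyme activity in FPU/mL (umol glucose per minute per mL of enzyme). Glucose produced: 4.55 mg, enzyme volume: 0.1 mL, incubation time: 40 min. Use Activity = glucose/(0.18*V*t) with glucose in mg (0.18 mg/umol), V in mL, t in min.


Activity = glucose_mg / (0.18 mg/umol * V_mL * t_min)
= 4.55 / (0.18 * 0.1 * 40)
= 6.3194 FPU/mL

6.3194 FPU/mL


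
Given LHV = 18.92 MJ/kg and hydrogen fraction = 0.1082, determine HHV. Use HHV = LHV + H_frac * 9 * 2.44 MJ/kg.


HHV = LHV + H_frac * 9 * 2.44
= 18.92 + 0.1082 * 9 * 2.44
= 21.2961 MJ/kg

21.2961 MJ/kg


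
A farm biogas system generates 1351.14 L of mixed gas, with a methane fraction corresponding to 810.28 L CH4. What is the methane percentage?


CH4% = V_CH4 / V_total * 100
= 810.28 / 1351.14 * 100
= 59.9701%

59.9701%


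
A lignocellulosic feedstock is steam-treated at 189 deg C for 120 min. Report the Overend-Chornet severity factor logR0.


logR0 = log10(t * exp((T - 100) / 14.75))
= log10(120 * exp((189 - 100) / 14.75))
= 4.6997

4.6997


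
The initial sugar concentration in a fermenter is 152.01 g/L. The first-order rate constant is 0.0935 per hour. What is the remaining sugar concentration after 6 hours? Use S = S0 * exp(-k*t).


S = S0 * exp(-k * t)
S = 152.01 * exp(-0.0935 * 6)
S = 86.7427 g/L

86.7427 g/L


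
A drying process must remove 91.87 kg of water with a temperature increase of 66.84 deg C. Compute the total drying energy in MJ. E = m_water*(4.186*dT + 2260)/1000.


E = m_water * (4.186 * dT + 2260) / 1000
= 91.87 * (4.186 * 66.84 + 2260) / 1000
= 233.3307 MJ

233.3307 MJ


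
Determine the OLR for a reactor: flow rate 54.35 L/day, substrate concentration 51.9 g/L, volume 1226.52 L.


OLR = Q * S / V
= 54.35 * 51.9 / 1226.52
= 2.2998 g/L/day

2.2998 g/L/day


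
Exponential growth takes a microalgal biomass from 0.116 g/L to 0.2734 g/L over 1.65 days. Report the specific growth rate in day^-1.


mu = ln(X2/X1) / dt
= ln(0.2734/0.116) / 1.65
= 0.5196 per day

0.5196 per day


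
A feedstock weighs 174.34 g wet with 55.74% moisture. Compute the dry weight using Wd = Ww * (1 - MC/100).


Wd = Ww * (1 - MC/100)
= 174.34 * (1 - 55.74/100)
= 77.1629 g

77.1629 g


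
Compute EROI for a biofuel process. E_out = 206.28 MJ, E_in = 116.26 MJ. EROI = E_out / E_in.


EROI = E_out / E_in
= 206.28 / 116.26
= 1.7743

1.7743


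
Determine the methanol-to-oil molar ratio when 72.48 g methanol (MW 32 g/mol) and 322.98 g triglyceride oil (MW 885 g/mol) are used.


Molar ratio = n_MeOH / n_oil = (MeOH/32) / (oil/885) = (MeOH * 885) / (32 * oil)
= (72.48 * 885) / (32 * 322.98)
= 6.2063

6.2063


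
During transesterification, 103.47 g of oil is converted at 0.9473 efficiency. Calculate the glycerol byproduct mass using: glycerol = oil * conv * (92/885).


glycerol = oil * conv * (92/885)
= 103.47 * 0.9473 * 92 / 885
= 10.1894 g

10.1894 g


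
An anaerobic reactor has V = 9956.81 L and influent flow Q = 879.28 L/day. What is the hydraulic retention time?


HRT = V / Q
= 9956.81 / 879.28
= 11.3238 days

11.3238 days


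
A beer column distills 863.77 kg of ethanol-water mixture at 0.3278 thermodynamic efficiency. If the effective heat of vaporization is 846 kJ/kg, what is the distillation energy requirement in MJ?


E = m * 846 / (eta * 1000)
= 863.77 * 846 / (0.3278 * 1000)
= 2229.2539 MJ

2229.2539 MJ


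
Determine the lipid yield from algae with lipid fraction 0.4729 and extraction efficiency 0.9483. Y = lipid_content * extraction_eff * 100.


Y = lipid_content * extraction_eff * 100
= 0.4729 * 0.9483 * 100
= 44.8451%

44.8451%


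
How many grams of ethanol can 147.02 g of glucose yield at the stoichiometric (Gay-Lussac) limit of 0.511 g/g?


Theoretical ethanol yield: m_EtOH = 0.511 * m_glucose
m_EtOH = 0.511 * 147.02 = 75.1272 g

75.1272 g


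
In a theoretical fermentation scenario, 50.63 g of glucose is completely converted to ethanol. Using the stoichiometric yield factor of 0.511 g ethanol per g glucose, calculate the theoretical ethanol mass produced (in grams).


Theoretical ethanol yield: m_EtOH = 0.511 * m_glucose
m_EtOH = 0.511 * 50.63 = 25.8719 g

25.8719 g


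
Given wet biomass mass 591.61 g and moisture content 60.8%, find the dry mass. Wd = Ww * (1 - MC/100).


Wd = Ww * (1 - MC/100)
= 591.61 * (1 - 60.8/100)
= 231.9111 g

231.9111 g


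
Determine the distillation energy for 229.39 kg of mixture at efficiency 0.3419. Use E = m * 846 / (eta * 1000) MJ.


E = m * 846 / (eta * 1000)
= 229.39 * 846 / (0.3419 * 1000)
= 567.6044 MJ

567.6044 MJ


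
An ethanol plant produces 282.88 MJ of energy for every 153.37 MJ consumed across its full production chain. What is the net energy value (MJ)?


NEV = E_out - E_in
= 282.88 - 153.37
= 129.5100 MJ

129.5100 MJ


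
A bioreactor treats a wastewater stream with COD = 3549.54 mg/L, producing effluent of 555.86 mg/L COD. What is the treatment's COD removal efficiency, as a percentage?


eta = (COD_in - COD_out) / COD_in * 100
= (3549.54 - 555.86) / 3549.54 * 100
= 84.3399%

84.3399%


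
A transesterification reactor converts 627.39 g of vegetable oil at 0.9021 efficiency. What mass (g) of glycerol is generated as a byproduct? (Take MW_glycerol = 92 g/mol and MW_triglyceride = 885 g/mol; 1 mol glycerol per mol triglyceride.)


glycerol = oil * conv * (92/885)
= 627.39 * 0.9021 * 92 / 885
= 58.8351 g

58.8351 g


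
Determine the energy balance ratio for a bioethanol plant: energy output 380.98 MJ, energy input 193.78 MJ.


EROI = E_out / E_in
= 380.98 / 193.78
= 1.9660

1.9660


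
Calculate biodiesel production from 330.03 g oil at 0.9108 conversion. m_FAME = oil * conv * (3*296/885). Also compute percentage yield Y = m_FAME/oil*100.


m_FAME = oil * conv * (3 * 296 / 885) = oil * conv * (888/885)
= 330.03 * 0.9108 * 888 / 885
= 301.6103 g
Y = m_FAME / oil * 100 = conv * (888/885) * 100
= 0.9108 * 888 / 885 * 100
= 91.39%

301.6103 g FAME; Y = 91.39%


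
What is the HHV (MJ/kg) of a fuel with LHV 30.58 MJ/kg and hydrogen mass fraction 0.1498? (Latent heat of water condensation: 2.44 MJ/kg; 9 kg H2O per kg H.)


HHV = LHV + H_frac * 9 * 2.44
= 30.58 + 0.1498 * 9 * 2.44
= 33.8696 MJ/kg

33.8696 MJ/kg


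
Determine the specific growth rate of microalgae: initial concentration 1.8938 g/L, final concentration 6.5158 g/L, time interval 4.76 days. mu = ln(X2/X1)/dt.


mu = ln(X2/X1) / dt
= ln(6.5158/1.8938) / 4.76
= 0.2596 per day

0.2596 per day


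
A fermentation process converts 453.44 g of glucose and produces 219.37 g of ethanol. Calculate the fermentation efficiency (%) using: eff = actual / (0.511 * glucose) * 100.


Fermentation efficiency = (actual / (0.511 * glucose)) * 100
= (219.37 / (0.511 * 453.44)) * 100
= 94.6753%

94.6753%


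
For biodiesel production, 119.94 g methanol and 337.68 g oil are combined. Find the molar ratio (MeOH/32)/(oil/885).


Molar ratio = n_MeOH / n_oil = (MeOH/32) / (oil/885) = (MeOH * 885) / (32 * oil)
= (119.94 * 885) / (32 * 337.68)
= 9.8232

9.8232


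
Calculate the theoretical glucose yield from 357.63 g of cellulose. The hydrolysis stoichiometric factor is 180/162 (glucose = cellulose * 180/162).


glucose = cellulose * 180/162
= 357.63 * 180/162
= 397.3667 g

397.3667 g


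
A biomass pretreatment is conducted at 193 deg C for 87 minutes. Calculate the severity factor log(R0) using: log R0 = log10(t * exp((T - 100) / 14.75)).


logR0 = log10(t * exp((T - 100) / 14.75))
= log10(87 * exp((193 - 100) / 14.75))
= 4.6778

4.6778


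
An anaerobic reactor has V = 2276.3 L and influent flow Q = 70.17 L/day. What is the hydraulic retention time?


HRT = V / Q
= 2276.3 / 70.17
= 32.4398 days

32.4398 days


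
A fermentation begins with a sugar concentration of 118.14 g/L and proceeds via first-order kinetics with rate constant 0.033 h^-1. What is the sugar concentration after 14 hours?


S = S0 * exp(-k * t)
S = 118.14 * exp(-0.033 * 14)
S = 74.4308 g/L

74.4308 g/L


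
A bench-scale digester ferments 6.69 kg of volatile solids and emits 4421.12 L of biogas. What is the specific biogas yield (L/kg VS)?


Y = V / VS
= 4421.12 / 6.69
= 660.8550 L/kg VS

660.8550 L/kg VS


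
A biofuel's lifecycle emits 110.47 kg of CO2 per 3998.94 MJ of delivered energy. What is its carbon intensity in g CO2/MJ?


CI = CO2 * 1000 / E
= 110.47 * 1000 / 3998.94
= 27.6248 g CO2/MJ

27.6248 g CO2/MJ


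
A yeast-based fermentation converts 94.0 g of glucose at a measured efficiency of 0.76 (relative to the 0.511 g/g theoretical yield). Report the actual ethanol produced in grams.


Actual ethanol: m = 0.511 * 94.0 * 0.76
m = 36.5058 g

36.5058 g


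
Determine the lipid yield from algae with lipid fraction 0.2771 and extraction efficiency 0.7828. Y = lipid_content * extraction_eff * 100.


Y = lipid_content * extraction_eff * 100
= 0.2771 * 0.7828 * 100
= 21.6914%

21.6914%


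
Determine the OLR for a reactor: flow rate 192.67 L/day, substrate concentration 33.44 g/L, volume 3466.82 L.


OLR = Q * S / V
= 192.67 * 33.44 / 3466.82
= 1.8584 g/L/day

1.8584 g/L/day


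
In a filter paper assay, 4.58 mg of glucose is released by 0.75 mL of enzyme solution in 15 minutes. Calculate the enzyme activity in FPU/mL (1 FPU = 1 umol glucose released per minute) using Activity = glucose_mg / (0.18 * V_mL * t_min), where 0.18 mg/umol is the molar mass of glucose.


Activity = glucose_mg / (0.18 mg/umol * V_mL * t_min)
= 4.58 / (0.18 * 0.75 * 15)
= 2.2617 FPU/mL

2.2617 FPU/mL


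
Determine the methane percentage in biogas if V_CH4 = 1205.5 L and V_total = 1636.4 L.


CH4% = V_CH4 / V_total * 100
= 1205.5 / 1636.4 * 100
= 73.6678%

73.6678%


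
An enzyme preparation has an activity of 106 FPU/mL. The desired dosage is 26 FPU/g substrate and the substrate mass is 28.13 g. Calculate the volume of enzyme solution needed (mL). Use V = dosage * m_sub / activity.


V = dosage * m_sub / activity
V = 26 * 28.13 / 106
V = 6.8998 mL

6.8998 mL


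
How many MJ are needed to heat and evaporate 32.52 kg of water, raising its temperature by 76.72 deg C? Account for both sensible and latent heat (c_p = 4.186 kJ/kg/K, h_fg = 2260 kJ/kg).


E = m_water * (4.186 * dT + 2260) / 1000
= 32.52 * (4.186 * 76.72 + 2260) / 1000
= 83.9390 MJ

83.9390 MJ


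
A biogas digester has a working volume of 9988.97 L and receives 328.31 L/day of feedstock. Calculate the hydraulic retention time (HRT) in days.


HRT = V / Q
= 9988.97 / 328.31
= 30.4254 days

30.4254 days


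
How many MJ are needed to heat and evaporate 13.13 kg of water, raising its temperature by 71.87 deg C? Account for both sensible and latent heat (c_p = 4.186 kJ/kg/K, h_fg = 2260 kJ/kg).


E = m_water * (4.186 * dT + 2260) / 1000
= 13.13 * (4.186 * 71.87 + 2260) / 1000
= 33.6239 MJ

33.6239 MJ


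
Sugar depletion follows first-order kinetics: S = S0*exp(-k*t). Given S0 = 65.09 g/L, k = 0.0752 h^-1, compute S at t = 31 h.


S = S0 * exp(-k * t)
S = 65.09 * exp(-0.0752 * 31)
S = 6.3254 g/L

6.3254 g/L


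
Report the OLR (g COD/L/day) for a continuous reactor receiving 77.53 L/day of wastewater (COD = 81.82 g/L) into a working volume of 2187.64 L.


OLR = Q * S / V
= 77.53 * 81.82 / 2187.64
= 2.8997 g/L/day

2.8997 g/L/day


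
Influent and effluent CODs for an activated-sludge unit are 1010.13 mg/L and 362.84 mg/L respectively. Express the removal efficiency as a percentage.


eta = (COD_in - COD_out) / COD_in * 100
= (1010.13 - 362.84) / 1010.13 * 100
= 64.0799%

64.0799%


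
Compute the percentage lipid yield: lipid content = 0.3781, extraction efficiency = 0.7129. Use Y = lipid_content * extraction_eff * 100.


Y = lipid_content * extraction_eff * 100
= 0.3781 * 0.7129 * 100
= 26.9547%

26.9547%


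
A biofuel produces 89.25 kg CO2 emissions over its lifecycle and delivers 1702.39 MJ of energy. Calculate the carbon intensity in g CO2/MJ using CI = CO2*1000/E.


CI = CO2 * 1000 / E
= 89.25 * 1000 / 1702.39
= 52.4263 g CO2/MJ

52.4263 g CO2/MJ


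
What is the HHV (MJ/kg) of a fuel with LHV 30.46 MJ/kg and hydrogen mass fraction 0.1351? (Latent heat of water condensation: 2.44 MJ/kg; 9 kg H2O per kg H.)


HHV = LHV + H_frac * 9 * 2.44
= 30.46 + 0.1351 * 9 * 2.44
= 33.4268 MJ/kg

33.4268 MJ/kg


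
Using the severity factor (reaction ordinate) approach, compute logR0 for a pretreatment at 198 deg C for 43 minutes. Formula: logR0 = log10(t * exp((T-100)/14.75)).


logR0 = log10(t * exp((T - 100) / 14.75))
= log10(43 * exp((198 - 100) / 14.75))
= 4.5190

4.5190


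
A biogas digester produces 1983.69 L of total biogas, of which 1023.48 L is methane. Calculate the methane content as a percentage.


CH4% = V_CH4 / V_total * 100
= 1023.48 / 1983.69 * 100
= 51.5948%

51.5948%


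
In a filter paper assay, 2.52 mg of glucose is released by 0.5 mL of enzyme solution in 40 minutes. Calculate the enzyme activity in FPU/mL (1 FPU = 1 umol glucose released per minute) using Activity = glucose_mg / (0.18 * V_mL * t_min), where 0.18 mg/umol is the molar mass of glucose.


Activity = glucose_mg / (0.18 mg/umol * V_mL * t_min)
= 2.52 / (0.18 * 0.5 * 40)
= 0.7000 FPU/mL

0.7000 FPU/mL


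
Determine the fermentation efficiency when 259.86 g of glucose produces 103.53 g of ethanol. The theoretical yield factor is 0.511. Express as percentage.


Fermentation efficiency = (actual / (0.511 * glucose)) * 100
= (103.53 / (0.511 * 259.86)) * 100
= 77.9661%

77.9661%


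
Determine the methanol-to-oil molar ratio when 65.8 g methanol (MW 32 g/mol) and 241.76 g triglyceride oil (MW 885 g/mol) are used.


Molar ratio = n_MeOH / n_oil = (MeOH/32) / (oil/885) = (MeOH * 885) / (32 * oil)
= (65.8 * 885) / (32 * 241.76)
= 7.5272

7.5272


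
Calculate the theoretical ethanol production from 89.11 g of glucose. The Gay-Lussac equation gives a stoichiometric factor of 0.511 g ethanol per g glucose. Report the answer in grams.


Theoretical ethanol yield: m_EtOH = 0.511 * m_glucose
m_EtOH = 0.511 * 89.11 = 45.5352 g

45.5352 g


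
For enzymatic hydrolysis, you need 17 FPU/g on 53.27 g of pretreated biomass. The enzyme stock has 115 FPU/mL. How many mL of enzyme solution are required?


V = dosage * m_sub / activity
V = 17 * 53.27 / 115
V = 7.8747 mL

7.8747 mL


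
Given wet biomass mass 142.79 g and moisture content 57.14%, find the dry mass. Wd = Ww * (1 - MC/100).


Wd = Ww * (1 - MC/100)
= 142.79 * (1 - 57.14/100)
= 61.1998 g

61.1998 g


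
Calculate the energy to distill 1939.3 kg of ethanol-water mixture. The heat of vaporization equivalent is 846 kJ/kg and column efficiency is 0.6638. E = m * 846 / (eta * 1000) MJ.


E = m * 846 / (eta * 1000)
= 1939.3 * 846 / (0.6638 * 1000)
= 2471.5996 MJ

2471.5996 MJ


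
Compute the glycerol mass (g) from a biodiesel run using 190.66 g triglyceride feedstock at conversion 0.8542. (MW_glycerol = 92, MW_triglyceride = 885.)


glycerol = oil * conv * (92/885)
= 190.66 * 0.8542 * 92 / 885
= 16.9303 g

16.9303 g


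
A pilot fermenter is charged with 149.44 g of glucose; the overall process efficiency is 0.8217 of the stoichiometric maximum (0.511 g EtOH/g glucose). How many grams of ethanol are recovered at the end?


Actual ethanol: m = 0.511 * 149.44 * 0.8217
m = 62.7482 g

62.7482 g


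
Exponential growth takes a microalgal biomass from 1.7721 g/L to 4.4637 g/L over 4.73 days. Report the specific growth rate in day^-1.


mu = ln(X2/X1) / dt
= ln(4.4637/1.7721) / 4.73
= 0.1953 per day

0.1953 per day


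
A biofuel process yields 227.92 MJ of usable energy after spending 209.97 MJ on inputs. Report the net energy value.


NEV = E_out - E_in
= 227.92 - 209.97
= 17.9500 MJ

17.9500 MJ


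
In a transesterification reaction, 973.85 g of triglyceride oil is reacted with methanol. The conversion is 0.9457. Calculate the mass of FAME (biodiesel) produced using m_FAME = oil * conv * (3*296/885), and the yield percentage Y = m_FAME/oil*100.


m_FAME = oil * conv * (3 * 296 / 885) = oil * conv * (888/885)
= 973.85 * 0.9457 * 888 / 885
= 924.0919 g
Y = m_FAME / oil * 100 = conv * (888/885) * 100
= 0.9457 * 888 / 885 * 100
= 94.89%

924.0919 g FAME; Y = 94.89%


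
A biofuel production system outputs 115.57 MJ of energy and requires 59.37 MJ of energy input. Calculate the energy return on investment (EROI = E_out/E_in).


EROI = E_out / E_in
= 115.57 / 59.37
= 1.9466

1.9466


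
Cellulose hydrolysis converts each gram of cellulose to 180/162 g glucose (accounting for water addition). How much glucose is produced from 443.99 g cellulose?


glucose = cellulose * 180/162
= 443.99 * 180/162
= 493.3222 g

493.3222 g


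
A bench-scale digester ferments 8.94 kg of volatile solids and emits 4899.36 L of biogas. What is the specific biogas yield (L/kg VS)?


Y = V / VS
= 4899.36 / 8.94
= 548.0268 L/kg VS

548.0268 L/kg VS


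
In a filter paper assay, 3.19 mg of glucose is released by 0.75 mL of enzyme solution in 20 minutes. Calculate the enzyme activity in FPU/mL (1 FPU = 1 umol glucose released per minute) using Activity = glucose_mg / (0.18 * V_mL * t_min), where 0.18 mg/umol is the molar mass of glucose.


Activity = glucose_mg / (0.18 mg/umol * V_mL * t_min)
= 3.19 / (0.18 * 0.75 * 20)
= 1.1815 FPU/mL

1.1815 FPU/mL


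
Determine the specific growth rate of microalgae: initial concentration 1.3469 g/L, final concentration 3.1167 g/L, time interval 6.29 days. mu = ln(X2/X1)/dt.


mu = ln(X2/X1) / dt
= ln(3.1167/1.3469) / 6.29
= 0.1334 per day

0.1334 per day


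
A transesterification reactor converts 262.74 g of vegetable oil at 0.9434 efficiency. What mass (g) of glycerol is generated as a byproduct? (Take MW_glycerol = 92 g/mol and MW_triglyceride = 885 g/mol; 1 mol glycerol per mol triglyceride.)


glycerol = oil * conv * (92/885)
= 262.74 * 0.9434 * 92 / 885
= 25.7672 g

25.7672 g


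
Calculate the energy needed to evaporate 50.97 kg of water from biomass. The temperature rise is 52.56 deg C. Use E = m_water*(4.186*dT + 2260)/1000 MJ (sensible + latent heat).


E = m_water * (4.186 * dT + 2260) / 1000
= 50.97 * (4.186 * 52.56 + 2260) / 1000
= 126.4064 MJ

126.4064 MJ


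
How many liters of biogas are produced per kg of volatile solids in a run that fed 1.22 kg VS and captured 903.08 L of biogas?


Y = V / VS
= 903.08 / 1.22
= 740.2295 L/kg VS

740.2295 L/kg VS


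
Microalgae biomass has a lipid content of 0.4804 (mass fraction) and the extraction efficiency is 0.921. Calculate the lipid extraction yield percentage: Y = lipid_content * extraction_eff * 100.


Y = lipid_content * extraction_eff * 100
= 0.4804 * 0.921 * 100
= 44.2448%

44.2448%


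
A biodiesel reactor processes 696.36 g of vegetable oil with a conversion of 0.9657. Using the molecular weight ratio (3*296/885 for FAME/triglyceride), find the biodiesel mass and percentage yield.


m_FAME = oil * conv * (3 * 296 / 885) = oil * conv * (888/885)
= 696.36 * 0.9657 * 888 / 885
= 674.7544 g
Y = m_FAME / oil * 100 = conv * (888/885) * 100
= 0.9657 * 888 / 885 * 100
= 96.90%

674.7544 g FAME; Y = 96.90%
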